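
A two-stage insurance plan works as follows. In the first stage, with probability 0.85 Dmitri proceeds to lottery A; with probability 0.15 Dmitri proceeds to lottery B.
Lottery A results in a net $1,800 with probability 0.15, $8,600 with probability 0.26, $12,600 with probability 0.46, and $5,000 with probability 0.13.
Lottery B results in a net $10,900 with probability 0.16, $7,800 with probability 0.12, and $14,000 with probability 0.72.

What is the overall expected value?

EV(A) = 0.15 × 1800 + 0.26 × 8600 + 0.46 × 12600 + 0.13 × 5000 = 270 + 2236 + 5796 + 650 = 8952
EV(B) = 0.16 × 10900 + 0.12 × 7800 + 0.72 × 14000 = 1744 + 936 + 10080 = 12760
Overall = 0.85 × 8952 + 0.15 × 12760 = 7609.2 + 1914 = 9523.2

$9,523.20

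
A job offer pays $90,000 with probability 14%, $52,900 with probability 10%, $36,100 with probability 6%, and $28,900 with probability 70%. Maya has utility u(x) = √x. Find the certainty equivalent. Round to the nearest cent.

$38,181.16

E[u] = 0.14·√90000 + 0.1·√52900 + 0.06·√36100 + 0.7·√28900 = 0.14·300 + 0.1·230 + 0.06·190 + 0.7·170 = 195.4
CE = (195.4)² = 38181.16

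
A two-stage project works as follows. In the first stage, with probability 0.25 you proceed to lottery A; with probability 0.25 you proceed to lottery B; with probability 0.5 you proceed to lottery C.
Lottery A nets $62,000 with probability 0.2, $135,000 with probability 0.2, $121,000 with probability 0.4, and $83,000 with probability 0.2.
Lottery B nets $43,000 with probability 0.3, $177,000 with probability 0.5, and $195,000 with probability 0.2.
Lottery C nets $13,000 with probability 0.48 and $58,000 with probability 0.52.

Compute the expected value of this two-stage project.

EV(A) = 0.2 × 62000 + 0.2 × 135000 + 0.4 × 121000 + 0.2 × 83000 = 12400 + 27000 + 48400 + 16600 = 104400
EV(B) = 0.3 × 43000 + 0.5 × 177000 + 0.2 × 195000 = 12900 + 88500 + 39000 = 140400
EV(C) = 0.48 × 13000 + 0.52 × 58000 = 6240 + 30160 = 36400
Overall = 0.25 × 104400 + 0.25 × 140400 + 0.5 × 36400 = 26100 + 35100 + 18200 = 79400

$79,400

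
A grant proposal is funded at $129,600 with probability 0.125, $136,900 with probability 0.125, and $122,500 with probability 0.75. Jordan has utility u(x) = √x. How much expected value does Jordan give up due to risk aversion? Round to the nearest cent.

$48.44

E[u] = 0.125·√129600 + 0.125·√136900 + 0.75·√122500 = 0.125·360 + 0.125·370 + 0.75·350 = 353.75
CE = (353.75)² = 125139.0625
Risk premium = EV − CE = 125187.5 − 125139.0625 = 48.4375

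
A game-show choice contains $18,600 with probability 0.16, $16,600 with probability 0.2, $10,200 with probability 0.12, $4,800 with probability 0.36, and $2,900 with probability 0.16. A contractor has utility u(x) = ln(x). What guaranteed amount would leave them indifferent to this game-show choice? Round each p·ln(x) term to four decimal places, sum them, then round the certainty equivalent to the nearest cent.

$7,715.60

E[u] = 0.16·ln(18600) + 0.2·ln(16600) + 0.12·ln(10200) + 0.36·ln(4800) + 0.16·ln(2900) = 1.5729 + 1.9434 + 1.1076 + 3.0515 + 1.2756 = 8.9510
CE = e^8.9510 ≈ 7715.60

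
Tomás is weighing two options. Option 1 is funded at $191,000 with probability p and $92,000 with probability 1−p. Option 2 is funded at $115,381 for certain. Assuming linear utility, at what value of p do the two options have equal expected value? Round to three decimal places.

p = 0.236

p·191000 + (1−p)·92000 = 115381
99000p + 92000 = 115381
p = (115381 − 92000) / 99000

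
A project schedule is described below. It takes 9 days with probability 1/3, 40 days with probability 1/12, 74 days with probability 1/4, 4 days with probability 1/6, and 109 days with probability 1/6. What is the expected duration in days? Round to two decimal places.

43.67 days

EV = 1/3 × 9 + 1/12 × 40 + 1/4 × 74 + 1/6 × 4 + 1/6 × 109 = 3 + 3.3333 + 18.5 + 0.6667 + 18.1667 = 43.6667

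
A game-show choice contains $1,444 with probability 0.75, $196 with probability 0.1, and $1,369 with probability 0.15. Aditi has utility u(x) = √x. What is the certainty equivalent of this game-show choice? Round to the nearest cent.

E[u] = 0.75·√1444 + 0.1·√196 + 0.15·√1369 = 0.75·38 + 0.1·14 + 0.15·37 = 35.45
CE = (35.45)² = 1256.7025

$1,256.70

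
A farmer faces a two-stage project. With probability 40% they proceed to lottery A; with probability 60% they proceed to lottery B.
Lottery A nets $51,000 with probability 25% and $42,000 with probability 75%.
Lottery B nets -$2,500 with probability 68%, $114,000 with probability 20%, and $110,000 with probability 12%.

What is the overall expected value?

$38,280

EV(A) = 0.25 × 51000 + 0.75 × 42000 = 12750 + 31500 = 44250
EV(B) = 0.68 × (-2500) + 0.2 × 114000 + 0.12 × 110000 = -1700 + 22800 + 13200 = 34300
Overall = 0.4 × 44250 + 0.6 × 34300 = 17700 + 20580 = 38280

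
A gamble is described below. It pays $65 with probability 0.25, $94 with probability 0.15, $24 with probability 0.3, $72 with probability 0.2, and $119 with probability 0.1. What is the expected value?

EV = 0.25 × 65 + 0.15 × 94 + 0.3 × 24 + 0.2 × 72 + 0.1 × 119 = 16.25 + 14.1 + 7.2 + 14.4 + 11.9 = 63.85

$63.85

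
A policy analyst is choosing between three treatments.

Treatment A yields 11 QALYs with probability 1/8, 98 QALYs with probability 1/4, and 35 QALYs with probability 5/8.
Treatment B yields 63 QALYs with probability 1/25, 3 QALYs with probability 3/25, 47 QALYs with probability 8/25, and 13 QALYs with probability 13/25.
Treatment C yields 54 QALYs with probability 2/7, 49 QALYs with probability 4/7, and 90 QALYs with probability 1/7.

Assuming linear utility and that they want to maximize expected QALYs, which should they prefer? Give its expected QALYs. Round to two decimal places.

Treatment C (56.29 QALYs)

Treatment A = 1/8 × 11 + 1/4 × 98 + 5/8 × 35 = 1.375 + 24.5 + 21.875 = 47.75
Treatment B = 1/25 × 63 + 3/25 × 3 + 8/25 × 47 + 13/25 × 13 = 2.52 + 0.36 + 15.04 + 6.76 = 24.68
Treatment C = 2/7 × 54 + 4/7 × 49 + 1/7 × 90 = 15.4286 + 28 + 12.8571 = 56.2857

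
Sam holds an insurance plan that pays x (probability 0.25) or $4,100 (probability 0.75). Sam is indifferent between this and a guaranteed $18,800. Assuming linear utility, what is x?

x = $62,900

0.25·x + 0.75·4100 = 18800
0.25·x = 18800 − 3075 = 15725
x = 15725 / 0.25 = 62900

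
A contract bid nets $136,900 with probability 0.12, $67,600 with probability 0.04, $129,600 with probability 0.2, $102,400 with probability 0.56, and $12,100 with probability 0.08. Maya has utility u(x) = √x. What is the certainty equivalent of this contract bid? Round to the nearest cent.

$99,099.04

E[u] = 0.12·√136900 + 0.04·√67600 + 0.2·√129600 + 0.56·√102400 + 0.08·√12100 = 0.12·370 + 0.04·260 + 0.2·360 + 0.56·320 + 0.08·110 = 314.8
CE = (314.8)² = 99099.04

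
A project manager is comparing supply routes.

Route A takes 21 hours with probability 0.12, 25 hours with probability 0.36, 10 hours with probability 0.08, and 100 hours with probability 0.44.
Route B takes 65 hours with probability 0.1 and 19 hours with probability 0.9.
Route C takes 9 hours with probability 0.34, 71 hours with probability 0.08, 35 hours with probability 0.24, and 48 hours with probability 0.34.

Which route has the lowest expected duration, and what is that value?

Route B (23.6 hours)

Route A = 0.12 × 21 + 0.36 × 25 + 0.08 × 10 + 0.44 × 100 = 2.52 + 9 + 0.8 + 44 = 56.32
Route B = 0.1 × 65 + 0.9 × 19 = 6.5 + 17.1 = 23.6
Route C = 0.34 × 9 + 0.08 × 71 + 0.24 × 35 + 0.34 × 48 = 3.06 + 5.68 + 8.4 + 16.32 = 33.46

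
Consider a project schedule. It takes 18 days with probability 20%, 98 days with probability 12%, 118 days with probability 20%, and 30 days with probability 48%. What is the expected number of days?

EV = 0.2 × 18 + 0.12 × 98 + 0.2 × 118 + 0.48 × 30 = 3.6 + 11.76 + 23.6 + 14.4 = 53.36

53.36 days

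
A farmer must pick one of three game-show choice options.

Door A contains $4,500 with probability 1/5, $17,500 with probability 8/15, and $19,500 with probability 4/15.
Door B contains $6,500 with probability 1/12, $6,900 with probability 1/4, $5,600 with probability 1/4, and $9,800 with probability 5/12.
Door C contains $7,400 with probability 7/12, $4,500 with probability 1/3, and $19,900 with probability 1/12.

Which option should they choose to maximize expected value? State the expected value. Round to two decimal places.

Door A ($15,433.33)

Door A = 1/5 × 4500 + 8/15 × 17500 + 4/15 × 19500 = 900 + 9333.3333 + 5200 = 15433.3333
Door B = 1/12 × 6500 + 1/4 × 6900 + 1/4 × 5600 + 5/12 × 9800 = 541.6667 + 1725 + 1400 + 4083.3333 = 7750
Door C = 7/12 × 7400 + 1/3 × 4500 + 1/12 × 19900 = 4316.6667 + 1500 + 1658.3333 = 7475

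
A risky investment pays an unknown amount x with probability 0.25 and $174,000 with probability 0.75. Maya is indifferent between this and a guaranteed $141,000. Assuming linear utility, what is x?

x = $42,000

0.25·x + 0.75·174000 = 141000
0.25·x = 141000 − 130500 = 10500
x = 10500 / 0.25 = 42000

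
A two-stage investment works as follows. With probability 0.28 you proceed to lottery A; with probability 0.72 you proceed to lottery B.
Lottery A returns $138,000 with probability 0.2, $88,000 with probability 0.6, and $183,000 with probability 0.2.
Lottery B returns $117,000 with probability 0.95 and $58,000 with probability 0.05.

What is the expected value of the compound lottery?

EV(A) = 0.2 × 138000 + 0.6 × 88000 + 0.2 × 183000 = 27600 + 52800 + 36600 = 117000
EV(B) = 0.95 × 117000 + 0.05 × 58000 = 111150 + 2900 = 114050
Overall = 0.28 × 117000 + 0.72 × 114050 = 32760 + 82116 = 114876

$114,876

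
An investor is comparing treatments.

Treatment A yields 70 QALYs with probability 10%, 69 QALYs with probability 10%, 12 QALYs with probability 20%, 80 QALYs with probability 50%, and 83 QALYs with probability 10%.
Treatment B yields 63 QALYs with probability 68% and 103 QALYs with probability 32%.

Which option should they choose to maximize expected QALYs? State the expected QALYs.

Treatment A = 0.1 × 70 + 0.1 × 69 + 0.2 × 12 + 0.5 × 80 + 0.1 × 83 = 7 + 6.9 + 2.4 + 40 + 8.3 = 64.6
Treatment B = 0.68 × 63 + 0.32 × 103 = 42.84 + 32.96 = 75.8

Treatment B (75.8 QALYs)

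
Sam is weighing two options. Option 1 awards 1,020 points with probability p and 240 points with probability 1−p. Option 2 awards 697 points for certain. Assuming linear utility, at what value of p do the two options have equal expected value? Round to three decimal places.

p·1020 + (1−p)·240 = 697
780p + 240 = 697
p = (697 − 240) / 780

p = 0.586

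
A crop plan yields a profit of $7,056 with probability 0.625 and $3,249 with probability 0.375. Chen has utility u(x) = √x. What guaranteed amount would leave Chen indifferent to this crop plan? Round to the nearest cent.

E[u] = 0.625·√7056 + 0.375·√3249 = 0.625·84 + 0.375·57 = 73.875
CE = (73.875)² = 5457.515625

$5,457.52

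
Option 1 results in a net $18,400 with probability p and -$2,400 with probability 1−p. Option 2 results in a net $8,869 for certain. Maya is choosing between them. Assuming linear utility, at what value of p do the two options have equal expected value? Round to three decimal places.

p = 0.542

p·18400 + (1−p)·(-2400) = 8869
20800p − 2400 = 8869
p = (8869 + 2400) / 20800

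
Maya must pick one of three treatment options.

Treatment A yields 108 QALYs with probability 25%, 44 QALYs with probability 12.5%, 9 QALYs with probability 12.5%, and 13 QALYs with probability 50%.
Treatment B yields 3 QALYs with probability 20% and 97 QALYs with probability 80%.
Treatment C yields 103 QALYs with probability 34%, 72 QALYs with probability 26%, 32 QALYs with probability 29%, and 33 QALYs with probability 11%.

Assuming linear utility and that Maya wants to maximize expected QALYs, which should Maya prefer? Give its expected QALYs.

Treatment B (78.2 QALYs)

Treatment A = 0.25 × 108 + 0.125 × 44 + 0.125 × 9 + 0.5 × 13 = 27 + 5.5 + 1.125 + 6.5 = 40.125
Treatment B = 0.2 × 3 + 0.8 × 97 = 0.6 + 77.6 = 78.2
Treatment C = 0.34 × 103 + 0.26 × 72 + 0.29 × 32 + 0.11 × 33 = 35.02 + 18.72 + 9.28 + 3.63 = 66.65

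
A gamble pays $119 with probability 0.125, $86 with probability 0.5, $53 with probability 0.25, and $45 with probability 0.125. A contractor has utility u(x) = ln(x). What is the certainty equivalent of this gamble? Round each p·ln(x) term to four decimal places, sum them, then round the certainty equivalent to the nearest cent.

$73.19

E[u] = 0.125·ln(119) + 0.5·ln(86) + 0.25·ln(53) + 0.125·ln(45) = 0.5974 + 2.2272 + 0.9926 + 0.4758 = 4.2930
CE = e^4.2930 ≈ 73.19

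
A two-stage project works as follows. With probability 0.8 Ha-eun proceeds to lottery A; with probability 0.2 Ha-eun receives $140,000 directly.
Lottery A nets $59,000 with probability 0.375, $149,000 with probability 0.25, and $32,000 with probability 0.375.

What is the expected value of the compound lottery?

$85,100

EV(A) = 0.375 × 59000 + 0.25 × 149000 + 0.375 × 32000 = 22125 + 37250 + 12000 = 71375
Branch B: 140000 (certain)
Overall = 0.8 × 71375 + 0.2 × 140000 = 57100 + 28000 = 85100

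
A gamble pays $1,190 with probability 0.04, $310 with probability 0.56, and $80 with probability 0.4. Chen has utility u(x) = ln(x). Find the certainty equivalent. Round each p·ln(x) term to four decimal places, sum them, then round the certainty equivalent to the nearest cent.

E[u] = 0.04·ln(1190) + 0.56·ln(310) + 0.4·ln(80) = 0.2833 + 3.2125 + 1.7528 = 5.2486
CE = e^5.2486 ≈ 190.30

$190.30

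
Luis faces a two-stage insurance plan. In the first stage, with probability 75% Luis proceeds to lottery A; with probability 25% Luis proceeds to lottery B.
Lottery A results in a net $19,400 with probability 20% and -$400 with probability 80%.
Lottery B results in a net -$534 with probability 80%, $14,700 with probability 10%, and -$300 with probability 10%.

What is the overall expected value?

EV(A) = 0.2 × 19400 + 0.8 × (-400) = 3880 − 320 = 3560
EV(B) = 0.8 × (-534) + 0.1 × 14700 + 0.1 × (-300) = -427.2 + 1470 − 30 = 1012.8
Overall = 0.75 × 3560 + 0.25 × 1012.8 = 2670 + 253.2 = 2923.2

$2,923.20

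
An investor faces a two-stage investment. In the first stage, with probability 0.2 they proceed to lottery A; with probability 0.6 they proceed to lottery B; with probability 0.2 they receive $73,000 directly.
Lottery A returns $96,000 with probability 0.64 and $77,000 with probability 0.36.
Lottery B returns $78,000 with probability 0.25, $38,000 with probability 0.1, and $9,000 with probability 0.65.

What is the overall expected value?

EV(A) = 0.64 × 96000 + 0.36 × 77000 = 61440 + 27720 = 89160
EV(B) = 0.25 × 78000 + 0.1 × 38000 + 0.65 × 9000 = 19500 + 3800 + 5850 = 29150
Branch C: 73000 (certain)
Overall = 0.2 × 89160 + 0.6 × 29150 + 0.2 × 73000 = 17832 + 17490 + 14600 = 49922

$49,922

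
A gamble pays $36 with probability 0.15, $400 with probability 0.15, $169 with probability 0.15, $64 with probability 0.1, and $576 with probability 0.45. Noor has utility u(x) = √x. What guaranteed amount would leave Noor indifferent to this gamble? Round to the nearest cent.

E[u] = 0.15·√36 + 0.15·√400 + 0.15·√169 + 0.1·√64 + 0.45·√576 = 0.15·6 + 0.15·20 + 0.15·13 + 0.1·8 + 0.45·24 = 17.45
CE = (17.45)² = 304.5025

$304.50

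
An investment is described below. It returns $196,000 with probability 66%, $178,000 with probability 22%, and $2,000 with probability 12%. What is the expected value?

EV = 0.66 × 196000 + 0.22 × 178000 + 0.12 × 2000 = 129360 + 39160 + 240 = 168760

$168,760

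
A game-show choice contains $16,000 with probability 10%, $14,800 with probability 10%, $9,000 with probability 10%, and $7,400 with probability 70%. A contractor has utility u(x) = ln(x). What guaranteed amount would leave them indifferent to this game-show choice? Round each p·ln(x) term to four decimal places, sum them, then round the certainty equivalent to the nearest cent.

$8,735.93

E[u] = 0.1·ln(16000) + 0.1·ln(14800) + 0.1·ln(9000) + 0.7·ln(7400) = 0.9680 + 0.9602 + 0.9105 + 6.2365 = 9.0752
CE = e^9.0752 ≈ 8735.93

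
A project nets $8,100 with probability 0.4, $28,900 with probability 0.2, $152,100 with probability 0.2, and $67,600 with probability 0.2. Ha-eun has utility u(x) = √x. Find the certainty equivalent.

E[u] = 0.4·√8100 + 0.2·√28900 + 0.2·√152100 + 0.2·√67600 = 0.4·90 + 0.2·170 + 0.2·390 + 0.2·260 = 200
CE = (200)² = 40000

$40,000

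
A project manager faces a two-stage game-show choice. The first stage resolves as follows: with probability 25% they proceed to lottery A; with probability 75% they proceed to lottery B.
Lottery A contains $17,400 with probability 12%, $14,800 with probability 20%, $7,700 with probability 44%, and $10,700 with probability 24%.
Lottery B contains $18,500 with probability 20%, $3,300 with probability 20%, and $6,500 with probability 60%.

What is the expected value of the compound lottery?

EV(A) = 0.12 × 17400 + 0.2 × 14800 + 0.44 × 7700 + 0.24 × 10700 = 2088 + 2960 + 3388 + 2568 = 11004
EV(B) = 0.2 × 18500 + 0.2 × 3300 + 0.6 × 6500 = 3700 + 660 + 3900 = 8260
Overall = 0.25 × 11004 + 0.75 × 8260 = 2751 + 6195 = 8946

$8,946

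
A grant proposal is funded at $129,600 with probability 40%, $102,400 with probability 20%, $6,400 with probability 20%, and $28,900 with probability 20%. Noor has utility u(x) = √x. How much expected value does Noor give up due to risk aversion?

E[u] = 0.4·√129600 + 0.2·√102400 + 0.2·√6400 + 0.2·√28900 = 0.4·360 + 0.2·320 + 0.2·80 + 0.2·170 = 258
CE = (258)² = 66564
Risk premium = EV − CE = 79380 − 66564 = 12816

$12,816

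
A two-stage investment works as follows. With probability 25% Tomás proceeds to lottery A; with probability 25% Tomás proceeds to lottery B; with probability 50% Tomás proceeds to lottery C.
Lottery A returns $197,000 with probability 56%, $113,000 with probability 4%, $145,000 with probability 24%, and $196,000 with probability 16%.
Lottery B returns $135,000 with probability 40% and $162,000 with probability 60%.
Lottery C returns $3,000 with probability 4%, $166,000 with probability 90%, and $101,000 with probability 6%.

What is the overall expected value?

$160,840

EV(A) = 0.56 × 197000 + 0.04 × 113000 + 0.24 × 145000 + 0.16 × 196000 = 110320 + 4520 + 34800 + 31360 = 181000
EV(B) = 0.4 × 135000 + 0.6 × 162000 = 54000 + 97200 = 151200
EV(C) = 0.04 × 3000 + 0.9 × 166000 + 0.06 × 101000 = 120 + 149400 + 6060 = 155580
Overall = 0.25 × 181000 + 0.25 × 151200 + 0.5 × 155580 = 45250 + 37800 + 77790 = 160840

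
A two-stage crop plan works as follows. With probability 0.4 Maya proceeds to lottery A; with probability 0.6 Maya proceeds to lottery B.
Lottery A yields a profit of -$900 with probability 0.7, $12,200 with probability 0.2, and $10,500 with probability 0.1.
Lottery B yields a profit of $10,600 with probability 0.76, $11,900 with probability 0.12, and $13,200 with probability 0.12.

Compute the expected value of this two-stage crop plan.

$7,784.80

EV(A) = 0.7 × (-900) + 0.2 × 12200 + 0.1 × 10500 = -630 + 2440 + 1050 = 2860
EV(B) = 0.76 × 10600 + 0.12 × 11900 + 0.12 × 13200 = 8056 + 1428 + 1584 = 11068
Overall = 0.4 × 2860 + 0.6 × 11068 = 1144 + 6640.8 = 7784.8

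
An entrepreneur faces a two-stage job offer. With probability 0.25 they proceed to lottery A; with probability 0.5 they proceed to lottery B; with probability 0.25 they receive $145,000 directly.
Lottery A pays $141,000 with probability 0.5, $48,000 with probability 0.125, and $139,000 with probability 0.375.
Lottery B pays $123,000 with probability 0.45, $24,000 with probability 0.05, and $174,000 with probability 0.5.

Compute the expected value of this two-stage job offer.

$140,181.25

EV(A) = 0.5 × 141000 + 0.125 × 48000 + 0.375 × 139000 = 70500 + 6000 + 52125 = 128625
EV(B) = 0.45 × 123000 + 0.05 × 24000 + 0.5 × 174000 = 55350 + 1200 + 87000 = 143550
Branch C: 145000 (certain)
Overall = 0.25 × 128625 + 0.5 × 143550 + 0.25 × 145000 = 32156.25 + 71775 + 36250 = 140181.25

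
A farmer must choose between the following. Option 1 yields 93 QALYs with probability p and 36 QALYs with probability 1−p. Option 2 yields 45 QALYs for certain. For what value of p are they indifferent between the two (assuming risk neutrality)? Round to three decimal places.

p·93 + (1−p)·36 = 45
57p + 36 = 45
p = (45 − 36) / 57

p = 0.158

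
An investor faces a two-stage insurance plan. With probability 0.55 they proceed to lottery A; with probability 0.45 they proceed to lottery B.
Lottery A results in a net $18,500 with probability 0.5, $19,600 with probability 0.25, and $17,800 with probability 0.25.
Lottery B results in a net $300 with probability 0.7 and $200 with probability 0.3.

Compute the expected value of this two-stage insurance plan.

$10,351.50

EV(A) = 0.5 × 18500 + 0.25 × 19600 + 0.25 × 17800 = 9250 + 4900 + 4450 = 18600
EV(B) = 0.7 × 300 + 0.3 × 200 = 210 + 60 = 270
Overall = 0.55 × 18600 + 0.45 × 270 = 10230 + 121.5 = 10351.5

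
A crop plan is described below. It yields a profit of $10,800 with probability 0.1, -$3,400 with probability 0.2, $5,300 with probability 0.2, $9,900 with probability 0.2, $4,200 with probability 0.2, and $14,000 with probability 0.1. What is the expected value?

EV = 0.1 × 10800 + 0.2 × (-3400) + 0.2 × 5300 + 0.2 × 9900 + 0.2 × 4200 + 0.1 × 14000 = 1080 − 680 + 1060 + 1980 + 840 + 1400 = 5680

$5,680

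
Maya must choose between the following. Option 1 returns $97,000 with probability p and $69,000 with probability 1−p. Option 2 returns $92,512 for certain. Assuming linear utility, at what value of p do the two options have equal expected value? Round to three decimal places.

p = 0.840

p·97000 + (1−p)·69000 = 92512
28000p + 69000 = 92512
p = (92512 − 69000) / 28000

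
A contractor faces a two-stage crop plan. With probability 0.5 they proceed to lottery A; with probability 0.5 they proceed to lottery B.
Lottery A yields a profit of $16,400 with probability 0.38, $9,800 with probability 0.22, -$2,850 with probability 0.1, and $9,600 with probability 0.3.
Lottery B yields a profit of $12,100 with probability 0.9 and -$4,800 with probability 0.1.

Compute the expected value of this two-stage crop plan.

$10,696.50

EV(A) = 0.38 × 16400 + 0.22 × 9800 + 0.1 × (-2850) + 0.3 × 9600 = 6232 + 2156 − 285 + 2880 = 10983
EV(B) = 0.9 × 12100 + 0.1 × (-4800) = 10890 − 480 = 10410
Overall = 0.5 × 10983 + 0.5 × 10410 = 5491.5 + 5205 = 10696.5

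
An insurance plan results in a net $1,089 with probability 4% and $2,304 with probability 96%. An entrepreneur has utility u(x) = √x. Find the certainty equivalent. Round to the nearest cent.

E[u] = 0.04·√1089 + 0.96·√2304 = 0.04·33 + 0.96·48 = 47.4
CE = (47.4)² = 2246.76

$2,246.76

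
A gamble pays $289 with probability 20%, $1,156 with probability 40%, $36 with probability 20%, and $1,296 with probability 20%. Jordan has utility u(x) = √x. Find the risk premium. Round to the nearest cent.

$141.44

E[u] = 0.2·√289 + 0.4·√1156 + 0.2·√36 + 0.2·√1296 = 0.2·17 + 0.4·34 + 0.2·6 + 0.2·36 = 25.4
CE = (25.4)² = 645.16
Risk premium = EV − CE = 786.6 − 645.16 = 141.44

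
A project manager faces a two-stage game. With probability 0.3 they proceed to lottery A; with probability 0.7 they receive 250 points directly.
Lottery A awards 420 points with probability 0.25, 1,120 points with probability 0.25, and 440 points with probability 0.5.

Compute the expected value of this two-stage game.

EV(A) = 0.25 × 420 + 0.25 × 1120 + 0.5 × 440 = 105 + 280 + 220 = 605
Branch B: 250 (certain)
Overall = 0.3 × 605 + 0.7 × 250 = 181.5 + 175 = 356.5

356.5 points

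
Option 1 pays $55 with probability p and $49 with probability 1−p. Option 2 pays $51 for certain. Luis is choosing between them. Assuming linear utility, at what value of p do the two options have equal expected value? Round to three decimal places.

p = 0.333

p·55 + (1−p)·49 = 51
6p + 49 = 51
p = (51 − 49) / 6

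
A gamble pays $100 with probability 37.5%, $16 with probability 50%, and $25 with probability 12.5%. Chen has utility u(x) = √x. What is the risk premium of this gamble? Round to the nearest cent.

E[u] = 0.375·√100 + 0.5·√16 + 0.125·√25 = 0.375·10 + 0.5·4 + 0.125·5 = 6.375
CE = (6.375)² = 40.640625
Risk premium = EV − CE = 48.625 − 40.640625 = 7.984375

$7.98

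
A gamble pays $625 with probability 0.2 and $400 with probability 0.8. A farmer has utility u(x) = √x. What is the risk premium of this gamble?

E[u] = 0.2·√625 + 0.8·√400 = 0.2·25 + 0.8·20 = 21
CE = (21)² = 441
Risk premium = EV − CE = 445 − 441 = 4

$4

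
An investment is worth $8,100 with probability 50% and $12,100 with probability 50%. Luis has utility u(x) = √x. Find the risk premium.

E[u] = 0.5·√8100 + 0.5·√12100 = 0.5·90 + 0.5·110 = 100
CE = (100)² = 10000
Risk premium = EV − CE = 10100 − 10000 = 100

$100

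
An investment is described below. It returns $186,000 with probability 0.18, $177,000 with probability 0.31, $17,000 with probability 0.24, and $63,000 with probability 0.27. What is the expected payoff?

$109,440

EV = 0.18 × 186000 + 0.31 × 177000 + 0.24 × 17000 + 0.27 × 63000 = 33480 + 54870 + 4080 + 17010 = 109440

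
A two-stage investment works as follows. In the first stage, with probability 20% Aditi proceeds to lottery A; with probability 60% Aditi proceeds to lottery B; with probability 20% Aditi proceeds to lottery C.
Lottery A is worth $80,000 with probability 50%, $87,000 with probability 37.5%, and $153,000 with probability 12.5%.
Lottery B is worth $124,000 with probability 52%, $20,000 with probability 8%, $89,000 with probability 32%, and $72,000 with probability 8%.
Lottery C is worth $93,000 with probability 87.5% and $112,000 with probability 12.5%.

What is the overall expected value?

EV(A) = 0.5 × 80000 + 0.375 × 87000 + 0.125 × 153000 = 40000 + 32625 + 19125 = 91750
EV(B) = 0.52 × 124000 + 0.08 × 20000 + 0.32 × 89000 + 0.08 × 72000 = 64480 + 1600 + 28480 + 5760 = 100320
EV(C) = 0.875 × 93000 + 0.125 × 112000 = 81375 + 14000 = 95375
Overall = 0.2 × 91750 + 0.6 × 100320 + 0.2 × 95375 = 18350 + 60192 + 19075 = 97617

$97,617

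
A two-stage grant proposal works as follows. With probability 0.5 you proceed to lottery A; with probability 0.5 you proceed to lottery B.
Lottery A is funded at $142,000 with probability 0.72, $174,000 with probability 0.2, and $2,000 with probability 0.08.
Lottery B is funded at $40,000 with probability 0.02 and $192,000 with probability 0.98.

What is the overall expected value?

$163,080

EV(A) = 0.72 × 142000 + 0.2 × 174000 + 0.08 × 2000 = 102240 + 34800 + 160 = 137200
EV(B) = 0.02 × 40000 + 0.98 × 192000 = 800 + 188160 = 188960
Overall = 0.5 × 137200 + 0.5 × 188960 = 68600 + 94480 = 163080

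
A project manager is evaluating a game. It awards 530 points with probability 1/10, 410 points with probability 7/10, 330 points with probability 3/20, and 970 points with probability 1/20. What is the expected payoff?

EV = 1/10 × 530 + 7/10 × 410 + 3/20 × 330 + 1/20 × 970 = 53 + 287 + 49.5 + 48.5 = 438

438 points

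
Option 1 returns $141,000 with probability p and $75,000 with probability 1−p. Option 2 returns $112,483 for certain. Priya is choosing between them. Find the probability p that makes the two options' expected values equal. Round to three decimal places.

p·141000 + (1−p)·75000 = 112483
66000p + 75000 = 112483
p = (112483 − 75000) / 66000

p = 0.568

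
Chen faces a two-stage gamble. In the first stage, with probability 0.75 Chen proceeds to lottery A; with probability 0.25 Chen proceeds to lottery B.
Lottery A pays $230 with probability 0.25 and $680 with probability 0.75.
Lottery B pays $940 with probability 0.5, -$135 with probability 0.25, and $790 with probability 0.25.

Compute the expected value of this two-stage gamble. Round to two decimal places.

EV(A) = 0.25 × 230 + 0.75 × 680 = 57.5 + 510 = 567.5
EV(B) = 0.5 × 940 + 0.25 × (-135) + 0.25 × 790 = 470 − 33.75 + 197.5 = 633.75
Overall = 0.75 × 567.5 + 0.25 × 633.75 = 425.625 + 158.4375 = 584.0625

$584.06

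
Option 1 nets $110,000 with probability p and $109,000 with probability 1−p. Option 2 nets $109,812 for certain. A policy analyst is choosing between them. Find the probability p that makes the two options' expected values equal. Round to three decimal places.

p·110000 + (1−p)·109000 = 109812
1000p + 109000 = 109812
p = (109812 − 109000) / 1000

p = 0.812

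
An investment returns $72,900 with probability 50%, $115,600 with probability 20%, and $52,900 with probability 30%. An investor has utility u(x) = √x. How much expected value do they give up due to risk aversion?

E[u] = 0.5·√72900 + 0.2·√115600 + 0.3·√52900 = 0.5·270 + 0.2·340 + 0.3·230 = 272
CE = (272)² = 73984
Risk premium = EV − CE = 75440 − 73984 = 1456

$1,456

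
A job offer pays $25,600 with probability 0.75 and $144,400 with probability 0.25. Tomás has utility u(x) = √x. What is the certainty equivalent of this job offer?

E[u] = 0.75·√25600 + 0.25·√144400 = 0.75·160 + 0.25·380 = 215
CE = (215)² = 46225

$46,225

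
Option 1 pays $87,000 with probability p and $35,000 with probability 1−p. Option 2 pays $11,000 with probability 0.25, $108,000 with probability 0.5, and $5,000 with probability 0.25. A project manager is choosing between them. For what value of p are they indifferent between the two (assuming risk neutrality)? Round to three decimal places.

EV(Option 2) = 0.25 × 11000 + 0.5 × 108000 + 0.25 × 5000 = 2750 + 54000 + 1250 = 58000
p·87000 + (1−p)·35000 = 58000
52000p + 35000 = 58000
p = (58000 − 35000) / 52000

p = 0.442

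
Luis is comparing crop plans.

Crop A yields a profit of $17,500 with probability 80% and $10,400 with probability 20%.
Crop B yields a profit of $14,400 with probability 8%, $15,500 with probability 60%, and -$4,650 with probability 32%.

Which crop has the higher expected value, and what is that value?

Crop A ($16,080)

Crop A = 0.8 × 17500 + 0.2 × 10400 = 14000 + 2080 = 16080
Crop B = 0.08 × 14400 + 0.6 × 15500 + 0.32 × (-4650) = 1152 + 9300 − 1488 = 8964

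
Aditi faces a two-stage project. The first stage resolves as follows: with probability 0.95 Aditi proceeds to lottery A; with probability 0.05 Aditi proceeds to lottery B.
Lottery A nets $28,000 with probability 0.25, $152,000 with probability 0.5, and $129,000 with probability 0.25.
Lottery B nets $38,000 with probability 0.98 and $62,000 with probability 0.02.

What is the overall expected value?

EV(A) = 0.25 × 28000 + 0.5 × 152000 + 0.25 × 129000 = 7000 + 76000 + 32250 = 115250
EV(B) = 0.98 × 38000 + 0.02 × 62000 = 37240 + 1240 = 38480
Overall = 0.95 × 115250 + 0.05 × 38480 = 109487.5 + 1924 = 111411.5

$111,411.50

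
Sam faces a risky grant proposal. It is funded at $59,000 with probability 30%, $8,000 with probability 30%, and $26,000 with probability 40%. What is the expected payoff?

EV = 0.3 × 59000 + 0.3 × 8000 + 0.4 × 26000 = 17700 + 2400 + 10400 = 30500

$30,500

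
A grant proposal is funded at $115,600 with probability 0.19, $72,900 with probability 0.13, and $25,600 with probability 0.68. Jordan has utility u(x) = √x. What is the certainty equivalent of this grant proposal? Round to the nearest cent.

E[u] = 0.19·√115600 + 0.13·√72900 + 0.68·√25600 = 0.19·340 + 0.13·270 + 0.68·160 = 208.5
CE = (208.5)² = 43472.25

$43,472.25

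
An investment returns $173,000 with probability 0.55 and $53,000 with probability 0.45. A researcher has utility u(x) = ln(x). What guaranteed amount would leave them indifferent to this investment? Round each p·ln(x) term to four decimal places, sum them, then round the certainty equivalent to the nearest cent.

$101,589.96

E[u] = 0.55·ln(173000) + 0.45·ln(53000) = 6.6336 + 4.8951 = 11.5287
CE = e^11.5287 ≈ 101589.96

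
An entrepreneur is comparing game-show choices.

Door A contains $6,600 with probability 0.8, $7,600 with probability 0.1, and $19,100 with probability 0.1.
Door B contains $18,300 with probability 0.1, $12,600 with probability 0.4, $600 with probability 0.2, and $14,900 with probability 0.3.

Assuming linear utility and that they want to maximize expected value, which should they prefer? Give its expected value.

Door B ($11,460)

Door A = 0.8 × 6600 + 0.1 × 7600 + 0.1 × 19100 = 5280 + 760 + 1910 = 7950
Door B = 0.1 × 18300 + 0.4 × 12600 + 0.2 × 600 + 0.3 × 14900 = 1830 + 5040 + 120 + 4470 = 11460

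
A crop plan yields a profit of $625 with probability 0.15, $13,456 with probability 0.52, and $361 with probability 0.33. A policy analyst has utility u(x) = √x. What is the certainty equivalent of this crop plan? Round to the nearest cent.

E[u] = 0.15·√625 + 0.52·√13456 + 0.33·√361 = 0.15·25 + 0.52·116 + 0.33·19 = 70.34
CE = (70.34)² = 4947.7156

$4,947.72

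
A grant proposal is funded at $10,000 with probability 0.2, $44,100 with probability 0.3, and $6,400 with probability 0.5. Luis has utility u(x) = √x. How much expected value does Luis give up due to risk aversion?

E[u] = 0.2·√10000 + 0.3·√44100 + 0.5·√6400 = 0.2·100 + 0.3·210 + 0.5·80 = 123
CE = (123)² = 15129
Risk premium = EV − CE = 18430 − 15129 = 3301

$3,301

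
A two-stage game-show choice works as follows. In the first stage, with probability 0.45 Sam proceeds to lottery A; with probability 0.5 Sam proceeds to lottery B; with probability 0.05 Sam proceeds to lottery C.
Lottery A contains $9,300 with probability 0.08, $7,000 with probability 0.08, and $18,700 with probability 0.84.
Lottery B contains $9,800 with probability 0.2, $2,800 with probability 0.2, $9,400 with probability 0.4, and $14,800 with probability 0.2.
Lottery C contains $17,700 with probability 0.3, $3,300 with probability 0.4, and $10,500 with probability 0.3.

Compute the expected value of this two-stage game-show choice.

EV(A) = 0.08 × 9300 + 0.08 × 7000 + 0.84 × 18700 = 744 + 560 + 15708 = 17012
EV(B) = 0.2 × 9800 + 0.2 × 2800 + 0.4 × 9400 + 0.2 × 14800 = 1960 + 560 + 3760 + 2960 = 9240
EV(C) = 0.3 × 17700 + 0.4 × 3300 + 0.3 × 10500 = 5310 + 1320 + 3150 = 9780
Overall = 0.45 × 17012 + 0.5 × 9240 + 0.05 × 9780 = 7655.4 + 4620 + 489 = 12764.4

$12,764.40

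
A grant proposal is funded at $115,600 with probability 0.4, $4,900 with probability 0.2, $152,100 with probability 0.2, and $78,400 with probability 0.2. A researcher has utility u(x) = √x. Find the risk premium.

$12,664

E[u] = 0.4·√115600 + 0.2·√4900 + 0.2·√152100 + 0.2·√78400 = 0.4·340 + 0.2·70 + 0.2·390 + 0.2·280 = 284
CE = (284)² = 80656
Risk premium = EV − CE = 93320 − 80656 = 12664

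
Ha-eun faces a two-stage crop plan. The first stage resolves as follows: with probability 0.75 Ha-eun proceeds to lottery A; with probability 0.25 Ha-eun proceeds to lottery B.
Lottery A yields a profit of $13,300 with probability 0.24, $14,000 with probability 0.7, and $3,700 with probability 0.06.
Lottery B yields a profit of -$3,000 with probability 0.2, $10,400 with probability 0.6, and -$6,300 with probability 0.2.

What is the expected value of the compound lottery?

EV(A) = 0.24 × 13300 + 0.7 × 14000 + 0.06 × 3700 = 3192 + 9800 + 222 = 13214
EV(B) = 0.2 × (-3000) + 0.6 × 10400 + 0.2 × (-6300) = -600 + 6240 − 1260 = 4380
Overall = 0.75 × 13214 + 0.25 × 4380 = 9910.5 + 1095 = 11005.5

$11,005.50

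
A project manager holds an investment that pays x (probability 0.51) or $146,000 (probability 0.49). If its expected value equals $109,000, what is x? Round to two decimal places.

0.51·x + 0.49·146000 = 109000
0.51·x = 109000 − 71540 = 37460
x = 37460 / 0.51 = 73450.9804

x = $73,450.98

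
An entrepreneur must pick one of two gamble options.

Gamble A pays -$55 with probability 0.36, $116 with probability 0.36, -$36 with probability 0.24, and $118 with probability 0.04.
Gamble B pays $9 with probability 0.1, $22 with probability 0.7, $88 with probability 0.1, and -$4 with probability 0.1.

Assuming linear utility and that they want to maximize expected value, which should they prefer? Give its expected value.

Gamble B ($24.70)

Gamble A = 0.36 × (-55) + 0.36 × 116 + 0.24 × (-36) + 0.04 × 118 = -19.8 + 41.76 − 8.64 + 4.72 = 18.04
Gamble B = 0.1 × 9 + 0.7 × 22 + 0.1 × 88 + 0.1 × (-4) = 0.9 + 15.4 + 8.8 − 0.4 = 24.7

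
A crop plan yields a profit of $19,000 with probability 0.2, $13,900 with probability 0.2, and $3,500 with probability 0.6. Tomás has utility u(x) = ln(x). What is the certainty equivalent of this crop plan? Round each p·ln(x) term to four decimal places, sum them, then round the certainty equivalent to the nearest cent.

E[u] = 0.2·ln(19000) + 0.2·ln(13900) + 0.6·ln(3500) = 1.9704 + 1.9079 + 4.8963 = 8.7746
CE = e^8.7746 ≈ 6467.86

$6,467.86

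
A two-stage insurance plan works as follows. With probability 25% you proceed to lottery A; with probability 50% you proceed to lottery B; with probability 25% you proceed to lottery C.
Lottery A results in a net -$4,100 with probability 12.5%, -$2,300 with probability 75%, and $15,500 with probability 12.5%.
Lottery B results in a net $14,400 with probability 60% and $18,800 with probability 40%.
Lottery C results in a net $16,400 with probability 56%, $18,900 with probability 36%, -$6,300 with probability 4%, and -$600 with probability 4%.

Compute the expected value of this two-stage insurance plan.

EV(A) = 0.125 × (-4100) + 0.75 × (-2300) + 0.125 × 15500 = -512.5 − 1725 + 1937.5 = -300
EV(B) = 0.6 × 14400 + 0.4 × 18800 = 8640 + 7520 = 16160
EV(C) = 0.56 × 16400 + 0.36 × 18900 + 0.04 × (-6300) + 0.04 × (-600) = 9184 + 6804 − 252 − 24 = 15712
Overall = 0.25 × (-300) + 0.5 × 16160 + 0.25 × 15712 = -75 + 8080 + 3928 = 11933

$11,933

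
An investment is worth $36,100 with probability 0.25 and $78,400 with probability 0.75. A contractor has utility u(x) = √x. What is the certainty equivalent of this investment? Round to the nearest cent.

E[u] = 0.25·√36100 + 0.75·√78400 = 0.25·190 + 0.75·280 = 257.5
CE = (257.5)² = 66306.25

$66,306.25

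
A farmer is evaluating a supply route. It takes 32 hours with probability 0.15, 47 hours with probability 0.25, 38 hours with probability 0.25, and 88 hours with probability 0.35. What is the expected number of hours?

56.85 hours

EV = 0.15 × 32 + 0.25 × 47 + 0.25 × 38 + 0.35 × 88 = 4.8 + 11.75 + 9.5 + 30.8 = 56.85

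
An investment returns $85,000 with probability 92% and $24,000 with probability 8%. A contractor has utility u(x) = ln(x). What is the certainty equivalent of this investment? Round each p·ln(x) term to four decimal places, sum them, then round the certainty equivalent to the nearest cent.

$76,826.12

E[u] = 0.92·ln(85000) + 0.08·ln(24000) = 10.4424 + 0.8069 = 11.2493
CE = e^11.2493 ≈ 76826.12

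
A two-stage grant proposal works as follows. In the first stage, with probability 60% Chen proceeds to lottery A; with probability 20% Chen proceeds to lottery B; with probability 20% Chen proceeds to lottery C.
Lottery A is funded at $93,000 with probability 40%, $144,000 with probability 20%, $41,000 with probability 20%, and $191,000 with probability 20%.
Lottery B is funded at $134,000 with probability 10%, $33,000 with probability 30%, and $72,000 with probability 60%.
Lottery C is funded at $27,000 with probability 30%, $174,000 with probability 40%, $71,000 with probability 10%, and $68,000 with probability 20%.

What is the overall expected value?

$100,420

EV(A) = 0.4 × 93000 + 0.2 × 144000 + 0.2 × 41000 + 0.2 × 191000 = 37200 + 28800 + 8200 + 38200 = 112400
EV(B) = 0.1 × 134000 + 0.3 × 33000 + 0.6 × 72000 = 13400 + 9900 + 43200 = 66500
EV(C) = 0.3 × 27000 + 0.4 × 174000 + 0.1 × 71000 + 0.2 × 68000 = 8100 + 69600 + 7100 + 13600 = 98400
Overall = 0.6 × 112400 + 0.2 × 66500 + 0.2 × 98400 = 67440 + 13300 + 19680 = 100420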